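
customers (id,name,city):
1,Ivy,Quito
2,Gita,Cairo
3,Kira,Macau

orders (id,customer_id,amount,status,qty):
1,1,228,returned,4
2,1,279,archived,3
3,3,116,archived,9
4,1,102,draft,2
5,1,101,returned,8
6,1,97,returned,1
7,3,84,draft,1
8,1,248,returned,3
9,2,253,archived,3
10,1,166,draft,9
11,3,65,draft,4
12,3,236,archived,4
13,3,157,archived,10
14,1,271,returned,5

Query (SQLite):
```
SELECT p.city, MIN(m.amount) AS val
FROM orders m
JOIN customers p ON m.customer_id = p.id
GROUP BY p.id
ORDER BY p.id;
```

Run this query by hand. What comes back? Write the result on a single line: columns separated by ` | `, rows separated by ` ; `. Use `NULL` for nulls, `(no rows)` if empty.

Join each orders row to its customers via customer_id.
Group joined rows by customers.id; compute MIN(m.amount) per group.
  1: ids {1, 2, 4, 5, 6, 8, 10, 14} → MIN(m.amount)=97
  2: ids {9} → MIN(m.amount)=253
  3: ids {3, 7, 11, 12, 13} → MIN(m.amount)=65

Quito | 97 ; Cairo | 253 ; Macau | 65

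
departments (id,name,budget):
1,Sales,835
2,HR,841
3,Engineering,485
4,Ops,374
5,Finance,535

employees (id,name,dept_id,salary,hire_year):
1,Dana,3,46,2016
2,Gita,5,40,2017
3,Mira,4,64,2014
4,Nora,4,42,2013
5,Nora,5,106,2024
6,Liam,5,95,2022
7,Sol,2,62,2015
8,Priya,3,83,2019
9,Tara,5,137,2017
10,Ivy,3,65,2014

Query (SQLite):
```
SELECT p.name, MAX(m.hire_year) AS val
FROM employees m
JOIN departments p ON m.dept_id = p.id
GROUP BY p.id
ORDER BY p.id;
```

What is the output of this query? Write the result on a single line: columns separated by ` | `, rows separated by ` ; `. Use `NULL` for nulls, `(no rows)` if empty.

HR | 2015 ; Engineering | 2019 ; Ops | 2014 ; Finance | 2024

Join each employees row to its departments via dept_id.
Group joined rows by departments.id; compute MAX(m.hire_year) per group.
  2: ids {7} → MAX(m.hire_year)=2015
  3: ids {1, 8, 10} → MAX(m.hire_year)=2019
  4: ids {3, 4} → MAX(m.hire_year)=2014
  5: ids {2, 5, 6, 9} → MAX(m.hire_year)=2024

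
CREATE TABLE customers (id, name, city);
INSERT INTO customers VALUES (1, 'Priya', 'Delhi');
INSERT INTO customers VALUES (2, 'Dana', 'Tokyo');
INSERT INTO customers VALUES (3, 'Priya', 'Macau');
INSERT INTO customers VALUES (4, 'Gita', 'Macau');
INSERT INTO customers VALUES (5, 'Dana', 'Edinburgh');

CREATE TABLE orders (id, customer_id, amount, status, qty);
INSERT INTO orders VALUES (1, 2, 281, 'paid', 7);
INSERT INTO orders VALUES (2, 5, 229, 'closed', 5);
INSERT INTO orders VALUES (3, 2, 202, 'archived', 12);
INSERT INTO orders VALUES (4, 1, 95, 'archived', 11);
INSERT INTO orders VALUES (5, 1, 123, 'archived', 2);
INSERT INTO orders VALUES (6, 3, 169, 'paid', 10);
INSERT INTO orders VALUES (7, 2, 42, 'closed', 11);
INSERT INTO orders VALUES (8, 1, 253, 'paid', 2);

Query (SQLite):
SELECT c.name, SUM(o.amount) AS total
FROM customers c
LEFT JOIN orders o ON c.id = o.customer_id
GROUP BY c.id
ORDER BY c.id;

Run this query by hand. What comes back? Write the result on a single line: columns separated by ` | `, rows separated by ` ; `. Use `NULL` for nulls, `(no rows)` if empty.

LEFT JOIN keeps every customers row; unmatched ones get NULL for orders columns.
Group by customers.id and compute SUM(o.amount). SUM over an all-NULL group is NULL.
  1: ids {4, 5, 8} → SUM(o.amount)=471
  2: ids {1, 3, 7} → SUM(o.amount)=525
  3: ids {6} → SUM(o.amount)=169
  4: ids {—} → SUM(o.amount)=NULL
  5: ids {2} → SUM(o.amount)=229

Priya | 471 ; Dana | 525 ; Priya | 169 ; Gita | NULL ; Dana | 229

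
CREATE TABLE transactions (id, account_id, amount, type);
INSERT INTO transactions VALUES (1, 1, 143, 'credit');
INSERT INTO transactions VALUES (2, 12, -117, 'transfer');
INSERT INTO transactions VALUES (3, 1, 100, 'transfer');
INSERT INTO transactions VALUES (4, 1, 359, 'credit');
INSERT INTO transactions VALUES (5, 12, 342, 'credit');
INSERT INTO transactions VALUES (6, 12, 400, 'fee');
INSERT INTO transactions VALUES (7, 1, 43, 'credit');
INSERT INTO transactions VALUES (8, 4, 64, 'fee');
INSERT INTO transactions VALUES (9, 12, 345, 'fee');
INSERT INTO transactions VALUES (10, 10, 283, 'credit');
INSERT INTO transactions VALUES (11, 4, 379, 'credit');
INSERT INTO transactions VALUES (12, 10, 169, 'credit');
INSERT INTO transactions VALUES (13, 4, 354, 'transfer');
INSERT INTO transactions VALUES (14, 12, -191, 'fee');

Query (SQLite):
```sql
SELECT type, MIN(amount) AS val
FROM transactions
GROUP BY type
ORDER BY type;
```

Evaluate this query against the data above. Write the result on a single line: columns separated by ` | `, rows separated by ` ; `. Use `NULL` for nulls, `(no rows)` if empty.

credit | 43 ; fee | -191 ; transfer | -117

Partition transactions by type; compute MIN(amount) within each group.
  credit: ids {1, 4, 5, 7, 10, 11, 12} → MIN(amount)=43
  fee: ids {6, 8, 9, 14} → MIN(amount)=-191
  transfer: ids {2, 3, 13} → MIN(amount)=-117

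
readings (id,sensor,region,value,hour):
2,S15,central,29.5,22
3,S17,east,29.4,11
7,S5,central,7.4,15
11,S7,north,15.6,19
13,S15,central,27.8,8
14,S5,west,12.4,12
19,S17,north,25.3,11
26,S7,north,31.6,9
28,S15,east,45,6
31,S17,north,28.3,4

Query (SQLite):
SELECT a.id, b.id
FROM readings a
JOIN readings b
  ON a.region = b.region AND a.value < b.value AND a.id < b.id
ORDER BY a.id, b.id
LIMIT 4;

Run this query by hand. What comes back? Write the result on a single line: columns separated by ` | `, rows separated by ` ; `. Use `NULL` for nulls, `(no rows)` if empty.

Pairs (a,b) with same region, a.value < b.value, a.id < b.id.
region groups: central:{2,7,13} east:{3,28} north:{11,19,26,31} west:{14}
Ordered by (a.id, b.id); first 4.

3 | 28 ; 7 | 13 ; 11 | 19 ; 11 | 26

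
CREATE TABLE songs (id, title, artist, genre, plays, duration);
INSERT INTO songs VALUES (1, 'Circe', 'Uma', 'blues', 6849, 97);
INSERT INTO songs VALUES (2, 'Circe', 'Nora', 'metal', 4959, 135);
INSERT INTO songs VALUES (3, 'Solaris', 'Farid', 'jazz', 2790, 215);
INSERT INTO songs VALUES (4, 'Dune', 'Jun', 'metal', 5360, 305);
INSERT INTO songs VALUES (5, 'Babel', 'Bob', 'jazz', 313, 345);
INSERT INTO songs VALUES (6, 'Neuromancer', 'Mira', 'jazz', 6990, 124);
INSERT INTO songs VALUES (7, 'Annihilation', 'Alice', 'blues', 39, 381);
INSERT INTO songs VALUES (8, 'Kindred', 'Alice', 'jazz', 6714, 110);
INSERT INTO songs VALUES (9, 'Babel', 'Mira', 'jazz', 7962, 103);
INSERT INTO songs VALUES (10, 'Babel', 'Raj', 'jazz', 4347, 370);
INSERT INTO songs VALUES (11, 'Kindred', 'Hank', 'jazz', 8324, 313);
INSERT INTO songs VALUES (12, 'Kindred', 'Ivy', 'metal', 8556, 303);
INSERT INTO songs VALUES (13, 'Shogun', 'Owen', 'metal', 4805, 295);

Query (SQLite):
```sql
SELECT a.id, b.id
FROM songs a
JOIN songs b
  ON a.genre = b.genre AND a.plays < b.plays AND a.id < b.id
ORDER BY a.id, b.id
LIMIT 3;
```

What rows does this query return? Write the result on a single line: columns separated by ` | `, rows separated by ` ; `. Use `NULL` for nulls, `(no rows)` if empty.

2 | 4 ; 2 | 12 ; 3 | 6

Pairs (a,b) with same genre, a.plays < b.plays, a.id < b.id.
genre groups: blues:{1,7} jazz:{3,5,6,8,9,10,11} metal:{2,4,12,13}
Ordered by (a.id, b.id); first 3.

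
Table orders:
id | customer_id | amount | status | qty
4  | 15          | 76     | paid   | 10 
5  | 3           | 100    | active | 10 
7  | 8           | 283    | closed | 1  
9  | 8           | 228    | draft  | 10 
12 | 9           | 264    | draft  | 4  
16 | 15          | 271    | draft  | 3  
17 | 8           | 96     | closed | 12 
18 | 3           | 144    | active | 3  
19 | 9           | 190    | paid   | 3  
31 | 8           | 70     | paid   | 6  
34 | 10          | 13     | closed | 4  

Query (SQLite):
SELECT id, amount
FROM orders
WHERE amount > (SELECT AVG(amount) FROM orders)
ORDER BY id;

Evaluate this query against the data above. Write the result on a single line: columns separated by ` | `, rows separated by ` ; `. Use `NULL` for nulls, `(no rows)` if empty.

7 | 283 ; 9 | 228 ; 12 | 264 ; 16 | 271 ; 19 | 190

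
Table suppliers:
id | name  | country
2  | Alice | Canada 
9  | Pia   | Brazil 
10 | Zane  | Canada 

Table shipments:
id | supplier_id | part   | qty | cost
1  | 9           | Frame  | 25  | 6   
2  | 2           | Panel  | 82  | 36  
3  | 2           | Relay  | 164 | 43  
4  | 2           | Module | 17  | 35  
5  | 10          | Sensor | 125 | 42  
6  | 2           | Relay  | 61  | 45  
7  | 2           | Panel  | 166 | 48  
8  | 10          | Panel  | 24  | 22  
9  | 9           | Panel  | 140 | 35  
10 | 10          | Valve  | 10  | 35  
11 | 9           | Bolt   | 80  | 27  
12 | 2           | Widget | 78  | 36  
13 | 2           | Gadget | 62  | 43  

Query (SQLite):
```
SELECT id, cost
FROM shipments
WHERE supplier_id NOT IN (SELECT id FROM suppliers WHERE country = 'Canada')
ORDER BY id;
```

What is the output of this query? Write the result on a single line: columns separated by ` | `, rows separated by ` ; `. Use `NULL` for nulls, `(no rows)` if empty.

Inner query: suppliers.id where country = 'Canada'.
Outer: keep shipments rows whose supplier_id is not in that set.
Inner query → {2, 10}

1 | 6 ; 9 | 35 ; 11 | 27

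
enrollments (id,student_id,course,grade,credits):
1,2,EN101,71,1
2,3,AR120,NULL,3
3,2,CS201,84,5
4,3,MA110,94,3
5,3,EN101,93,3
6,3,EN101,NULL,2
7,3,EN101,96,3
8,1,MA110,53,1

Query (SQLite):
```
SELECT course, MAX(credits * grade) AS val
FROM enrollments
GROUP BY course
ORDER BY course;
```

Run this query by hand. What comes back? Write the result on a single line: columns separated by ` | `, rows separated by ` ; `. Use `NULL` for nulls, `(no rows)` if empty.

AR120 | NULL ; CS201 | 420 ; EN101 | 288 ; MA110 | 282

For each row compute credits * grade.
Group by course; take MAX of the expression per group.
  AR120: ids {2} → MAX(credits * grade)=NULL
  CS201: ids {3} → MAX(credits * grade)=420
  EN101: ids {1, 5, 6, 7} → MAX(credits * grade)=288
  MA110: ids {4, 8} → MAX(credits * grade)=282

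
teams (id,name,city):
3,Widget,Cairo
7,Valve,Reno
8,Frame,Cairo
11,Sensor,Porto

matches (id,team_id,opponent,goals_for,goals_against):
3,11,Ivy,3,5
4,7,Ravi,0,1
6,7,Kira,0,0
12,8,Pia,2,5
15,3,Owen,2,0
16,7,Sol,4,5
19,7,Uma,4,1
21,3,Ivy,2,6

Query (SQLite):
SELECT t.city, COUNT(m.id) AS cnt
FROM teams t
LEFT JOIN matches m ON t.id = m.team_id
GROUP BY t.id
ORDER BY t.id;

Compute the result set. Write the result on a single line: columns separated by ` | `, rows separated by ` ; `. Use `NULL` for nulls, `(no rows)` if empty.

LEFT JOIN keeps every teams row; unmatched ones get NULL for matches columns.
Group by teams.id and compute COUNT(m.id). COUNT(col) of an all-NULL group is 0.
  3: ids {15, 21} → COUNT(m.id)=2
  7: ids {4, 6, 16, 19} → COUNT(m.id)=4
  8: ids {12} → COUNT(m.id)=1
  11: ids {3} → COUNT(m.id)=1

Cairo | 2 ; Reno | 4 ; Cairo | 1 ; Porto | 1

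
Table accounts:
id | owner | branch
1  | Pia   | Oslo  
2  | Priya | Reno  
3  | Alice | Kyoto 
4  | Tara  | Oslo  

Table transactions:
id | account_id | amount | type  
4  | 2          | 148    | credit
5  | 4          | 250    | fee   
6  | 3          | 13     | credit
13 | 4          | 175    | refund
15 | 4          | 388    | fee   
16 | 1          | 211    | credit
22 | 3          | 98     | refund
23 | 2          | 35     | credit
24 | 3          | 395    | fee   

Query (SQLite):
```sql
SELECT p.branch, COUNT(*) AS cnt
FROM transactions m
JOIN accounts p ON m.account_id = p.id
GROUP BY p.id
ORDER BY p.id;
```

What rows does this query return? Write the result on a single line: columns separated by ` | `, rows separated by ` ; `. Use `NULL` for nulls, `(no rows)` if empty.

Oslo | 1 ; Reno | 2 ; Kyoto | 3 ; Oslo | 3

Join each transactions row to its accounts via account_id.
Group joined rows by accounts.id; compute COUNT(*) per group.
  1: ids {16} → COUNT(*)=1
  2: ids {4, 23} → COUNT(*)=2
  3: ids {6, 22, 24} → COUNT(*)=3
  4: ids {5, 13, 15} → COUNT(*)=3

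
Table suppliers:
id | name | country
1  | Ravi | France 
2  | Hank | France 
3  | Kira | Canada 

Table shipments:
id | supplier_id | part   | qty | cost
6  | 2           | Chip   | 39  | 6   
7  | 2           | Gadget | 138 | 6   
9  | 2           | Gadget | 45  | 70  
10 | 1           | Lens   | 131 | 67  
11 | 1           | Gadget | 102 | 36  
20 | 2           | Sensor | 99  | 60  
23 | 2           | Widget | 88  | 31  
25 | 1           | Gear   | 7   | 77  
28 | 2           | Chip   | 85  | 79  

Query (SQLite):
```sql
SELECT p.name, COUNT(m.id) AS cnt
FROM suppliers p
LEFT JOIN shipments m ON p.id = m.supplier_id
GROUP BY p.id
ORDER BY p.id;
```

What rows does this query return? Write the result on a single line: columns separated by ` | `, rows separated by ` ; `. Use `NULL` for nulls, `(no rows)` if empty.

Ravi | 3 ; Hank | 6 ; Kira | 0

LEFT JOIN keeps every suppliers row; unmatched ones get NULL for shipments columns.
Group by suppliers.id and compute COUNT(m.id). COUNT(col) of an all-NULL group is 0.
  1: ids {10, 11, 25} → COUNT(m.id)=3
  2: ids {6, 7, 9, 20, 23, 28} → COUNT(m.id)=6
  3: ids {—} → COUNT(m.id)=0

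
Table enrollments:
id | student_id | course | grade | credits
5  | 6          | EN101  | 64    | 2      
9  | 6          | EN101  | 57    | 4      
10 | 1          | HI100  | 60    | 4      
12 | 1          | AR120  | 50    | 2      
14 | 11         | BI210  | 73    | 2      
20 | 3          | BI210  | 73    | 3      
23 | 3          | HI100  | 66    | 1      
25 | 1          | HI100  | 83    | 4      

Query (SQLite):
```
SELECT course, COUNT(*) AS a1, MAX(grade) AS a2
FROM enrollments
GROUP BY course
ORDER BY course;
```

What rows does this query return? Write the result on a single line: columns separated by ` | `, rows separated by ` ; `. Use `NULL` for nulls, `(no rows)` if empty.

Group enrollments by course.
Per group compute: COUNT(*), MAX(grade).
  AR120: ids {12} → COUNT(*)=1, MAX(grade)=50
  BI210: ids {14, 20} → COUNT(*)=2, MAX(grade)=73
  EN101: ids {5, 9} → COUNT(*)=2, MAX(grade)=64
  HI100: ids {10, 23, 25} → COUNT(*)=3, MAX(grade)=83

AR120 | 1 | 50 ; BI210 | 2 | 73 ; EN101 | 2 | 64 ; HI100 | 3 | 83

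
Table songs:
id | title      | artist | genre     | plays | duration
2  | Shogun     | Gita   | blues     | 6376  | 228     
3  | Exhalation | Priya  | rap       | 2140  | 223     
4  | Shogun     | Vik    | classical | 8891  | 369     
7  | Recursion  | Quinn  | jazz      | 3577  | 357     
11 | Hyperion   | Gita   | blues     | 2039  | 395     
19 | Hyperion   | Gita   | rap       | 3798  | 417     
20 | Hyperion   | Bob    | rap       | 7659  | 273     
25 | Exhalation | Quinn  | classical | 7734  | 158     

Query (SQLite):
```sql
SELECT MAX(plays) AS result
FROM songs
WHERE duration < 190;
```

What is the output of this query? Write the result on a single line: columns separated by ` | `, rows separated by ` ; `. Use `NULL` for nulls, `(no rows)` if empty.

7734

Rows where duration < 190 → plays values: [7734].
MAX of non-NULL values = 7734.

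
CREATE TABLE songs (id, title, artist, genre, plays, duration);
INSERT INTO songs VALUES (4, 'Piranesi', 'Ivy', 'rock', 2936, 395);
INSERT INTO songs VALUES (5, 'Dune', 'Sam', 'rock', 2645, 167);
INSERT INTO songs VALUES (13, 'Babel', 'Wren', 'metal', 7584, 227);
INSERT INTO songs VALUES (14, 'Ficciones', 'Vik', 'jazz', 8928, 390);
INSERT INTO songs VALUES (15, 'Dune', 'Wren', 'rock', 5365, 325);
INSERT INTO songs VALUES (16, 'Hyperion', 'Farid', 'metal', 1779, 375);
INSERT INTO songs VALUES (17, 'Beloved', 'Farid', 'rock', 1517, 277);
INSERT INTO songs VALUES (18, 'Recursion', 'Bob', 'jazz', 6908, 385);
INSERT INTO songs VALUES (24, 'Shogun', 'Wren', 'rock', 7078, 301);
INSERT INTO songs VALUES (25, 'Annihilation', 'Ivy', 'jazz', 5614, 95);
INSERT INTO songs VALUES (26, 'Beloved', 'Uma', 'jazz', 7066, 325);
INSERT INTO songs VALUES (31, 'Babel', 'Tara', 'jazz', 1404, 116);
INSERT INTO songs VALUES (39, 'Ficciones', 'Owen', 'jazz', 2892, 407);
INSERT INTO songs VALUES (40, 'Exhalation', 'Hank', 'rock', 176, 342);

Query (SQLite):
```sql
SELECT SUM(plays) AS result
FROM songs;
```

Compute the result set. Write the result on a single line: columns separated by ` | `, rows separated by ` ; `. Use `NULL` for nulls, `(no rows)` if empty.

61892

All plays values: [2936, 2645, 7584, 8928, 5365, 1779, 1517, 6908, 7078, 5614, 7066, 1404, 2892, 176].
SUM of non-NULL values = 61892.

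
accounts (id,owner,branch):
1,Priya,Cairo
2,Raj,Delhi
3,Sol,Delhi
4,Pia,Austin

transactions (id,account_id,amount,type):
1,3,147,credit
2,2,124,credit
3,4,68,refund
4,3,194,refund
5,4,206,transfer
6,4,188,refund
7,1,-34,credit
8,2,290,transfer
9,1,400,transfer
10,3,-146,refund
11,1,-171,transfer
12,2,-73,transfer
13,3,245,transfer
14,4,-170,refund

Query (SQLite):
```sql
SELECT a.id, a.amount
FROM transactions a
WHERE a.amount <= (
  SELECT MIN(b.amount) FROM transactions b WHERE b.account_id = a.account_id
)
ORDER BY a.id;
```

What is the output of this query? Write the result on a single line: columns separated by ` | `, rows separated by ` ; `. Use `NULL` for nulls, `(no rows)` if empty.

For each transactions row a, compute MIN(amount) over rows sharing a.account_id.
Keep row a if a.amount <= that per-group MIN.
  account_id=1: MIN(amount) = -171
  account_id=2: MIN(amount) = -73
  account_id=3: MIN(amount) = -146
  account_id=4: MIN(amount) = -170

10 | -146 ; 11 | -171 ; 12 | -73 ; 14 | -170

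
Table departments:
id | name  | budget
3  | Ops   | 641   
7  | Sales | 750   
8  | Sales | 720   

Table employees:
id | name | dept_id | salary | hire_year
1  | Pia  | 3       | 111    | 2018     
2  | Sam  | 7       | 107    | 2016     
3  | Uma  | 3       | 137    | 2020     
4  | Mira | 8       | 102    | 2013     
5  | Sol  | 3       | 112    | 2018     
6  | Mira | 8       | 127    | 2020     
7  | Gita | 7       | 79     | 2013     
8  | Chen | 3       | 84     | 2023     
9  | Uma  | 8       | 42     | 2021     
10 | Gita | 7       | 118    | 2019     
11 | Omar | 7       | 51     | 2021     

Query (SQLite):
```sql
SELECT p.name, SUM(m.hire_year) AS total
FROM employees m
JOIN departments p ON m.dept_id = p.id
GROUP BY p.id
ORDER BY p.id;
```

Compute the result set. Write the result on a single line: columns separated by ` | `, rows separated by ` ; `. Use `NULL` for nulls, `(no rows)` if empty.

Ops | 8079 ; Sales | 8069 ; Sales | 6054

Join each employees row to its departments via dept_id.
Group joined rows by departments.id; compute SUM(m.hire_year) per group.
  3: ids {1, 3, 5, 8} → SUM(m.hire_year)=8079
  7: ids {2, 7, 10, 11} → SUM(m.hire_year)=8069
  8: ids {4, 6, 9} → SUM(m.hire_year)=6054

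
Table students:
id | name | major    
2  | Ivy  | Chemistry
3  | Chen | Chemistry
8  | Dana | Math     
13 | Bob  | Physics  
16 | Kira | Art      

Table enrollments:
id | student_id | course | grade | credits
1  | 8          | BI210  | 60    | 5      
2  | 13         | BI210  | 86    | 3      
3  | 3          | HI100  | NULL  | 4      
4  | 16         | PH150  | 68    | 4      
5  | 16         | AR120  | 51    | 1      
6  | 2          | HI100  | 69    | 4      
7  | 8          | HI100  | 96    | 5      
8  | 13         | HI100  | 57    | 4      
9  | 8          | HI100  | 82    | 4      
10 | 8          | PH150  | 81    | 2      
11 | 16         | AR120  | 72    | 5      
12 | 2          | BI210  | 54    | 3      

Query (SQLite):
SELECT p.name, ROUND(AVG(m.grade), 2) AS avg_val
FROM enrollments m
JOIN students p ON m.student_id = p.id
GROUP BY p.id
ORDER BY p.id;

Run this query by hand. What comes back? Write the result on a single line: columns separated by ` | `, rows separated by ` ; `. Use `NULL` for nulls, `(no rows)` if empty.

Join each enrollments row to its students via student_id.
Group joined rows by students.id; compute ROUND(AVG(m.grade), 2) per group.
  2: ids {6, 12} → ROUND(AVG(m.grade), 2)=61.5
  3: ids {3} → ROUND(AVG(m.grade), 2)=NULL
  8: ids {1, 7, 9, 10} → ROUND(AVG(m.grade), 2)=79.75
  13: ids {2, 8} → ROUND(AVG(m.grade), 2)=71.5
  16: ids {4, 5, 11} → ROUND(AVG(m.grade), 2)=63.67

Ivy | 61.5 ; Chen | NULL ; Dana | 79.75 ; Bob | 71.5 ; Kira | 63.67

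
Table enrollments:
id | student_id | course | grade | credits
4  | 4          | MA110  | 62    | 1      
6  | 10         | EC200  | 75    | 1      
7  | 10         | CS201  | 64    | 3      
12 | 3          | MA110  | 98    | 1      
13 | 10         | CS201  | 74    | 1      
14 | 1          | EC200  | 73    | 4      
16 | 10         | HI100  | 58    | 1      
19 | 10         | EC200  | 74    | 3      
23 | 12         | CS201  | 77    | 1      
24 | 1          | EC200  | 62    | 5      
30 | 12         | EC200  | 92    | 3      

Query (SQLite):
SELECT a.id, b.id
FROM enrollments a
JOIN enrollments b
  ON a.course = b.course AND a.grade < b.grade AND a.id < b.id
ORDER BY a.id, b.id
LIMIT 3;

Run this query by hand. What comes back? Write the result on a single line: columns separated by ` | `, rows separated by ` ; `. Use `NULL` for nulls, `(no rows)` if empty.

Pairs (a,b) with same course, a.grade < b.grade, a.id < b.id.
course groups: CS201:{7,13,23} EC200:{6,14,19,24,30} HI100:{16} MA110:{4,12}
Ordered by (a.id, b.id); first 3.

4 | 12 ; 6 | 30 ; 7 | 13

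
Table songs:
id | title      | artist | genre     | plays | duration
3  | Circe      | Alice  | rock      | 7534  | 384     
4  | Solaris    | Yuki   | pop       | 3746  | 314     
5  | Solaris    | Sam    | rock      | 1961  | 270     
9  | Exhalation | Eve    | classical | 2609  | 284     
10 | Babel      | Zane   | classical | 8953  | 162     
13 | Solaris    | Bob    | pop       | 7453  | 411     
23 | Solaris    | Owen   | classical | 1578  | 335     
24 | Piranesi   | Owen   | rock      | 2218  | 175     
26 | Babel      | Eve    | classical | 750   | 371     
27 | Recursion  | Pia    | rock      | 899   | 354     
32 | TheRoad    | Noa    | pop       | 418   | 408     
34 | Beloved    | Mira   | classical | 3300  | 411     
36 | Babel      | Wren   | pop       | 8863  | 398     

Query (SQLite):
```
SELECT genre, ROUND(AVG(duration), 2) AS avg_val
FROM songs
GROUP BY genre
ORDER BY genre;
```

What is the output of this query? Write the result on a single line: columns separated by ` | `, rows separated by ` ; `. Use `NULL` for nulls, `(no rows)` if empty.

Partition songs by genre; compute ROUND(AVG(duration), 2) within each group.
  classical: ids {9, 10, 23, 26, 34} → ROUND(AVG(duration), 2)=312.6
  pop: ids {4, 13, 32, 36} → ROUND(AVG(duration), 2)=382.75
  rock: ids {3, 5, 24, 27} → ROUND(AVG(duration), 2)=295.75

classical | 312.6 ; pop | 382.75 ; rock | 295.75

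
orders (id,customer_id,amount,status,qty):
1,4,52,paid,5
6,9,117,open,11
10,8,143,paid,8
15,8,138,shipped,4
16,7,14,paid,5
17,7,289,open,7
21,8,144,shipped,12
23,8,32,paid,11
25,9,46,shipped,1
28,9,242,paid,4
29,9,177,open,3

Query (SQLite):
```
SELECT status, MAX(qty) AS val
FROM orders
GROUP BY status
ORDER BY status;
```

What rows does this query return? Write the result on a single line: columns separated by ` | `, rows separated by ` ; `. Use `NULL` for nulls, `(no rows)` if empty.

open | 11 ; paid | 11 ; shipped | 12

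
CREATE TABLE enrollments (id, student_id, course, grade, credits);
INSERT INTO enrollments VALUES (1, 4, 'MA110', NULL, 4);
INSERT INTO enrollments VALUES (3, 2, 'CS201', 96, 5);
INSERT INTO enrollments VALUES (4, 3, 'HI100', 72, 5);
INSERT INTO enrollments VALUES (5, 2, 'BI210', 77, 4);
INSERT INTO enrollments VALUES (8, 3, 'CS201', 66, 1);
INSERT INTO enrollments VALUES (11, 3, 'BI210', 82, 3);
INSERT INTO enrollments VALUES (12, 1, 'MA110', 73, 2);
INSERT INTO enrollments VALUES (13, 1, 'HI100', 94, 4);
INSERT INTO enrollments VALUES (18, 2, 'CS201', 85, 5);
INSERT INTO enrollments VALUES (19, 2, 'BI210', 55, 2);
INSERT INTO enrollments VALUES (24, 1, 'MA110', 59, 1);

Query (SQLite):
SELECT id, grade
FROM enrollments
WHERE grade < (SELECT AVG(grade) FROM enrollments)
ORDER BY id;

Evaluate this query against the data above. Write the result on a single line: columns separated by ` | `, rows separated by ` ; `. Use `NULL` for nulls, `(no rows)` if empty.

4 | 72 ; 8 | 66 ; 12 | 73 ; 19 | 55 ; 24 | 59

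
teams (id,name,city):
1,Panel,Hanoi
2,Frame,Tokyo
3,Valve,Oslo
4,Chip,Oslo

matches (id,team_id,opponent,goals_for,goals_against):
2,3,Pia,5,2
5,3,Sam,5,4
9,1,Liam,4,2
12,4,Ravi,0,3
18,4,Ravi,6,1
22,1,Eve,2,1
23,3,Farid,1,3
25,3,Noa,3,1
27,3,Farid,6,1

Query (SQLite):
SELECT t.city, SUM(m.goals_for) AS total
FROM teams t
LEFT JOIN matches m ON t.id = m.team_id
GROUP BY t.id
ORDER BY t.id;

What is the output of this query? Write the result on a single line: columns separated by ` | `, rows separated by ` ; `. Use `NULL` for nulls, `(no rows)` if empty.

LEFT JOIN keeps every teams row; unmatched ones get NULL for matches columns.
Group by teams.id and compute SUM(m.goals_for). SUM over an all-NULL group is NULL.
  1: ids {9, 22} → SUM(m.goals_for)=6
  2: ids {—} → SUM(m.goals_for)=NULL
  3: ids {2, 5, 23, 25, 27} → SUM(m.goals_for)=20
  4: ids {12, 18} → SUM(m.goals_for)=6

Hanoi | 6 ; Tokyo | NULL ; Oslo | 20 ; Oslo | 6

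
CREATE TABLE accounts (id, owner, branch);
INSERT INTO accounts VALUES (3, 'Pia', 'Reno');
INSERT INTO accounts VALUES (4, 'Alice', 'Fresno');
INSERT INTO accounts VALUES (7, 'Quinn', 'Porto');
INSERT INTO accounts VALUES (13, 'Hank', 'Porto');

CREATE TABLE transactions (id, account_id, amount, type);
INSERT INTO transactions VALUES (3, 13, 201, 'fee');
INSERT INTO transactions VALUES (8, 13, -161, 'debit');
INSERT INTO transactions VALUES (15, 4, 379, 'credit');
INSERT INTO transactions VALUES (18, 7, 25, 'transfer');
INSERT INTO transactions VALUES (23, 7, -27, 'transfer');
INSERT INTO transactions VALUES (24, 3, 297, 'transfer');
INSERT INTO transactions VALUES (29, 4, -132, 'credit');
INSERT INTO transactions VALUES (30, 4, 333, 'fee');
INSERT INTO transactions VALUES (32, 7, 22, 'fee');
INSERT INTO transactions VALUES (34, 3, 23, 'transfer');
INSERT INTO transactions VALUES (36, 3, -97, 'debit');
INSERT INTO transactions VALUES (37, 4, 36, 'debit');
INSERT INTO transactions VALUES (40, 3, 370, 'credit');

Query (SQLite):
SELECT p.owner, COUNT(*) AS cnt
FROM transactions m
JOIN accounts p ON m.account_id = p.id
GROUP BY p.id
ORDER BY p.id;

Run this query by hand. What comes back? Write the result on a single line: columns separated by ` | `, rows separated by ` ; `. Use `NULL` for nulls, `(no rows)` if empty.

Join each transactions row to its accounts via account_id.
Group joined rows by accounts.id; compute COUNT(*) per group.
  3: ids {24, 34, 36, 40} → COUNT(*)=4
  4: ids {15, 29, 30, 37} → COUNT(*)=4
  7: ids {18, 23, 32} → COUNT(*)=3
  13: ids {3, 8} → COUNT(*)=2

Pia | 4 ; Alice | 4 ; Quinn | 3 ; Hank | 2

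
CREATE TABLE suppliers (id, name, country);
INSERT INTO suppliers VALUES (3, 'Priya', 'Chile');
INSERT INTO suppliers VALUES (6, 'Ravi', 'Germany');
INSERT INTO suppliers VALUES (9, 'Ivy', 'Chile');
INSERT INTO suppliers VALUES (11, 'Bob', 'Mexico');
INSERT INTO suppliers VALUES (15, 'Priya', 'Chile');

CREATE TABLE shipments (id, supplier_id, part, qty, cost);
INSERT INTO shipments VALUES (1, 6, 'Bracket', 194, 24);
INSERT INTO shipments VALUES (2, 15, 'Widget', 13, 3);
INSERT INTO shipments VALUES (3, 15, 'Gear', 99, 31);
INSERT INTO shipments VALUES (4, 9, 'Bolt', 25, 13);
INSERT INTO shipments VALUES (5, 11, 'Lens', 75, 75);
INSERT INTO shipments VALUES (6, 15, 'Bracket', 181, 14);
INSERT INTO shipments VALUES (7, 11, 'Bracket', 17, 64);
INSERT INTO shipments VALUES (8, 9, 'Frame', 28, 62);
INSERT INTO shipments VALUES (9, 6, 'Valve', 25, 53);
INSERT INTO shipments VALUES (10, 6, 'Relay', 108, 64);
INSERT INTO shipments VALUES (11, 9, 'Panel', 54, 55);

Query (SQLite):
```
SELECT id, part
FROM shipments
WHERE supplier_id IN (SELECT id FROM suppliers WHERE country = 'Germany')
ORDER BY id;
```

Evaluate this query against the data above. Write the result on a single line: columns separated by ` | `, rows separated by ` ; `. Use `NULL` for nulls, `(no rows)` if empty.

1 | Bracket ; 9 | Valve ; 10 | Relay

Inner query: suppliers.id where country = 'Germany'.
Outer: keep shipments rows whose supplier_id is in that set.
Inner query → {6}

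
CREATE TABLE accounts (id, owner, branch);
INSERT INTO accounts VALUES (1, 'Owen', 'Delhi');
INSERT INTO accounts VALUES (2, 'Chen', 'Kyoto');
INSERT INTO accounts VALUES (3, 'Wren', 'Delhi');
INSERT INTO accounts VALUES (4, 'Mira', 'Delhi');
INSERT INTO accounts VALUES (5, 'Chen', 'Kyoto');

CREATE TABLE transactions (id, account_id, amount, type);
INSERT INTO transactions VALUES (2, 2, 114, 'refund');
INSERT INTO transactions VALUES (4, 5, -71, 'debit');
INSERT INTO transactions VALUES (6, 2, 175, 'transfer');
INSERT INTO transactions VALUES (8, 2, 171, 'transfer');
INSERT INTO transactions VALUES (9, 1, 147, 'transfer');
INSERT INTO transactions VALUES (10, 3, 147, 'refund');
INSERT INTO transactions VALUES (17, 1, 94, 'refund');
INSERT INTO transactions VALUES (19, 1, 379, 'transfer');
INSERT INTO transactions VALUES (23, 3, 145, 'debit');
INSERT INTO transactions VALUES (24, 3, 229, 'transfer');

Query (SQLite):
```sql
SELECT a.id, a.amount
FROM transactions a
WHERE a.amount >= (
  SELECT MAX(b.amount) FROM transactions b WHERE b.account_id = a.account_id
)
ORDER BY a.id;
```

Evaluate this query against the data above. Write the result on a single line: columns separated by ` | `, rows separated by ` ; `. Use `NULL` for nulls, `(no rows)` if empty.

For each transactions row a, compute MAX(amount) over rows sharing a.account_id.
Keep row a if a.amount >= that per-group MAX.
  account_id=1: MAX(amount) = 379
  account_id=2: MAX(amount) = 175
  account_id=3: MAX(amount) = 229
  account_id=5: MAX(amount) = -71

4 | -71 ; 6 | 175 ; 19 | 379 ; 24 | 229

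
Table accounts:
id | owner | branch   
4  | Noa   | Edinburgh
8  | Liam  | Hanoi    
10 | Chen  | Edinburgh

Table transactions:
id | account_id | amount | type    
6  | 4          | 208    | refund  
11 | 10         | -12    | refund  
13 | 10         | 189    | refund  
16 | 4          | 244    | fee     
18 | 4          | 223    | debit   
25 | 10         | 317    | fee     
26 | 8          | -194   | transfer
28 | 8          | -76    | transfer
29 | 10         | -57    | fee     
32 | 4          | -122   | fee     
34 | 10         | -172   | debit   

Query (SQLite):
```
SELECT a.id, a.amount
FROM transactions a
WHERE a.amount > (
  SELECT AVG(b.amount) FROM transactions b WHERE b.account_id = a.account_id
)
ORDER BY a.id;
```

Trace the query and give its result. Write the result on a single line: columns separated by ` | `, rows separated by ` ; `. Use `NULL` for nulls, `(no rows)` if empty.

6 | 208 ; 13 | 189 ; 16 | 244 ; 18 | 223 ; 25 | 317 ; 28 | -76

For each transactions row a, compute AVG(amount) over rows sharing a.account_id.
Keep row a if a.amount > that per-group AVG.
  account_id=4: AVG(amount) = 138.25
  account_id=8: AVG(amount) = -135.0
  account_id=10: AVG(amount) = 53.0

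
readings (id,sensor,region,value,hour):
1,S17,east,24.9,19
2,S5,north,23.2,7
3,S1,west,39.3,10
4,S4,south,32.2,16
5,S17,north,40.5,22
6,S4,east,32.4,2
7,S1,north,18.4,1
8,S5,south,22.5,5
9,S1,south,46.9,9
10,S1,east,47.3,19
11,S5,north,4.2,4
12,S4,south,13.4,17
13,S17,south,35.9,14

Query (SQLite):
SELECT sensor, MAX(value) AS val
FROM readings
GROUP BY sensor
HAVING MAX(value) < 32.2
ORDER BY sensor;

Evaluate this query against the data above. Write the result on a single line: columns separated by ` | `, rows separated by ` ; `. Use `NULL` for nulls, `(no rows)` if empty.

S5 | 23.2

Partition readings by sensor; compute MAX(value) within each group.
HAVING: keep groups where MAX(value) < 32.2.
  S1: ids {3, 7, 9, 10} → MAX(value)=47.3
  S17: ids {1, 5, 13} → MAX(value)=40.5
  S4: ids {4, 6, 12} → MAX(value)=32.4
  S5: ids {2, 8, 11} → MAX(value)=23.2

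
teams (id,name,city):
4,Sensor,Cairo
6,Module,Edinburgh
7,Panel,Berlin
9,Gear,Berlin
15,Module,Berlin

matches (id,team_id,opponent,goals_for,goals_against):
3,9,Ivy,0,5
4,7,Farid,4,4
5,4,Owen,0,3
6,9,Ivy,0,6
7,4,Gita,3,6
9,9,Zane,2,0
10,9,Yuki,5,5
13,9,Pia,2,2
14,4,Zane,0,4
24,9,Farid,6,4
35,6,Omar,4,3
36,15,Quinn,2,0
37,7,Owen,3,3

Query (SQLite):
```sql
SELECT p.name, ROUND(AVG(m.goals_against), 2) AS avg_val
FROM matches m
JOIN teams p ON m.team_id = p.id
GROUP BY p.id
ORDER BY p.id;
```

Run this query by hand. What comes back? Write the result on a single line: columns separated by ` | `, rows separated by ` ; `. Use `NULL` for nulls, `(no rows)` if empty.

Sensor | 4.33 ; Module | 3 ; Panel | 3.5 ; Gear | 3.67 ; Module | 0

Join each matches row to its teams via team_id.
Group joined rows by teams.id; compute ROUND(AVG(m.goals_against), 2) per group.
  4: ids {5, 7, 14} → ROUND(AVG(m.goals_against), 2)=4.33
  6: ids {35} → ROUND(AVG(m.goals_against), 2)=3
  7: ids {4, 37} → ROUND(AVG(m.goals_against), 2)=3.5
  9: ids {3, 6, 9, 10, 13, 24} → ROUND(AVG(m.goals_against), 2)=3.67
  15: ids {36} → ROUND(AVG(m.goals_against), 2)=0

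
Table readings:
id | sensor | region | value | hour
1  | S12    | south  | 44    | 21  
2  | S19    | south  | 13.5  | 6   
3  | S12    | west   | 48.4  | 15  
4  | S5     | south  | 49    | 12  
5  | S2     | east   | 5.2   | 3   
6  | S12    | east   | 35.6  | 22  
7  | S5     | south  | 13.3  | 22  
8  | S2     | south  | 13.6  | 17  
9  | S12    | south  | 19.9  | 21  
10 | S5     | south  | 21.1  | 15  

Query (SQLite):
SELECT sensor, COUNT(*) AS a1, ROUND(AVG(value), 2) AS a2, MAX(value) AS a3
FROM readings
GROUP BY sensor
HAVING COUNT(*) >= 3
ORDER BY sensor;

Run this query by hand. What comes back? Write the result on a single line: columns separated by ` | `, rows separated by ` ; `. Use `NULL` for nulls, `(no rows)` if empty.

S12 | 4 | 36.98 | 48.4 ; S5 | 3 | 27.8 | 49

Group readings by sensor.
Per group compute: COUNT(*), ROUND(AVG(value), 2), MAX(value).
HAVING: drop groups with fewer than 3 rows.
  S12: ids {1, 3, 6, 9} → COUNT(*)=4, ROUND(AVG(value), 2)=36.98, MAX(value)=48.4
  S19: ids {2} → COUNT(*)=1, ROUND(AVG(value), 2)=13.5, MAX(value)=13.5
  S2: ids {5, 8} → COUNT(*)=2, ROUND(AVG(value), 2)=9.4, MAX(value)=13.6
  S5: ids {4, 7, 10} → COUNT(*)=3, ROUND(AVG(value), 2)=27.8, MAX(value)=49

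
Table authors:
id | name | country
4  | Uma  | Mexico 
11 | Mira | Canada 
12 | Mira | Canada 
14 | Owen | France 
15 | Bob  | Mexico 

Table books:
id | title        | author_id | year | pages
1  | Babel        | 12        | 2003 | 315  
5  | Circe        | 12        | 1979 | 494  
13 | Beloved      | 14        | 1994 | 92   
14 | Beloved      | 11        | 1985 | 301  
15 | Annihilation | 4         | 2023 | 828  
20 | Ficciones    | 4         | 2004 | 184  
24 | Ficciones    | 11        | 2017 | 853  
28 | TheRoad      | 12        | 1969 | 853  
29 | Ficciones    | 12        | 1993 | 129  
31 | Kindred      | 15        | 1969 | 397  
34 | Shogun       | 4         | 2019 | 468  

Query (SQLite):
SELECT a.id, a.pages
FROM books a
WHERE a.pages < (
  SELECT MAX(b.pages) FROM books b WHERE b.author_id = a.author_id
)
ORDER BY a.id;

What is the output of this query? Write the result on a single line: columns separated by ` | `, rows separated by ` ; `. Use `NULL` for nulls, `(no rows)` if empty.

For each books row a, compute MAX(pages) over rows sharing a.author_id.
Keep row a if a.pages < that per-group MAX.
  author_id=4: MAX(pages) = 828
  author_id=11: MAX(pages) = 853
  author_id=12: MAX(pages) = 853
  author_id=14: MAX(pages) = 92
  author_id=15: MAX(pages) = 397

1 | 315 ; 5 | 494 ; 14 | 301 ; 20 | 184 ; 29 | 129 ; 34 | 468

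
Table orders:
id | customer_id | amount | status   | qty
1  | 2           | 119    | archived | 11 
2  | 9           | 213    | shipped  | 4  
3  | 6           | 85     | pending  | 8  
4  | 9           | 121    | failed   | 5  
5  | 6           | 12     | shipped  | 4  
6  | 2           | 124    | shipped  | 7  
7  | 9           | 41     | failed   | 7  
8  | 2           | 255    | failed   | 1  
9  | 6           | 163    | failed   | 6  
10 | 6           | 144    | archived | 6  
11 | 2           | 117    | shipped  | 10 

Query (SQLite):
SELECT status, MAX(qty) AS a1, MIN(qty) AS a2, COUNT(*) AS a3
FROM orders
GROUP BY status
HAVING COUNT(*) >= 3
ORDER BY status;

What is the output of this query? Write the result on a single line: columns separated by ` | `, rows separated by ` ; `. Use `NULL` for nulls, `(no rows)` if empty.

failed | 7 | 1 | 4 ; shipped | 10 | 4 | 4

Group orders by status.
Per group compute: MAX(qty), MIN(qty), COUNT(*).
HAVING: drop groups with fewer than 3 rows.
  archived: ids {1, 10} → MAX(qty)=11, MIN(qty)=6, COUNT(*)=2
  failed: ids {4, 7, 8, 9} → MAX(qty)=7, MIN(qty)=1, COUNT(*)=4
  pending: ids {3} → MAX(qty)=8, MIN(qty)=8, COUNT(*)=1
  shipped: ids {2, 5, 6, 11} → MAX(qty)=10, MIN(qty)=4, COUNT(*)=4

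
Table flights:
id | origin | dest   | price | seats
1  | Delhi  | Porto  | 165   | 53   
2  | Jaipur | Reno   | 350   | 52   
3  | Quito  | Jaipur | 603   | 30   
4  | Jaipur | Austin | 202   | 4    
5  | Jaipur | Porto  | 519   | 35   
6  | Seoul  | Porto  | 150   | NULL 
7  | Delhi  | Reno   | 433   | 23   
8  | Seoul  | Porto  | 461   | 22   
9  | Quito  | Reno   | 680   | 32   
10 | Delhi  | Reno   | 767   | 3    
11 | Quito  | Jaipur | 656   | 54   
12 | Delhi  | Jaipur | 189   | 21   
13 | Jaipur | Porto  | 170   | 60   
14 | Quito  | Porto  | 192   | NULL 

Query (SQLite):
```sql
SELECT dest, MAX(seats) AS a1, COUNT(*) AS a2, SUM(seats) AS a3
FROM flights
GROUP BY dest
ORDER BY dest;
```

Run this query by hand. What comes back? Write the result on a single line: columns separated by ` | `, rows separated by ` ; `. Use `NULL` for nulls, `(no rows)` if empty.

Austin | 4 | 1 | 4 ; Jaipur | 54 | 3 | 105 ; Porto | 60 | 6 | 170 ; Reno | 52 | 4 | 110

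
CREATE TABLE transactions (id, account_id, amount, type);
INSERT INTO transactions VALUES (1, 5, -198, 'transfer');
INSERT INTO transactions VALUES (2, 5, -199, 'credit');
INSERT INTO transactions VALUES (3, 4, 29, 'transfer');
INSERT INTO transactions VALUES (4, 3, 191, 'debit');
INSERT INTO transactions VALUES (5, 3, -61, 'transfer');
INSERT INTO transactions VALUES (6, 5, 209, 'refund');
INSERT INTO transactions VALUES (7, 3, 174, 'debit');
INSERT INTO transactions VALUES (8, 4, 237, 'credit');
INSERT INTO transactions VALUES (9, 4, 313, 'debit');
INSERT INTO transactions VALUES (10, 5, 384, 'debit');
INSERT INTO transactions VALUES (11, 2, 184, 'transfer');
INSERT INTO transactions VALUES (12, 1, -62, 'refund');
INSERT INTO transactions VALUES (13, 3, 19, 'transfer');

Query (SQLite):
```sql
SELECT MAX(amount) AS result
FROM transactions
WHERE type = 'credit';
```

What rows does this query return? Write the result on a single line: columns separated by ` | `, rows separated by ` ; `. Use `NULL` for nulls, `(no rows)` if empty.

Rows where type='credit' → amount values: [-199, 237].
MAX of non-NULL values = 237.

237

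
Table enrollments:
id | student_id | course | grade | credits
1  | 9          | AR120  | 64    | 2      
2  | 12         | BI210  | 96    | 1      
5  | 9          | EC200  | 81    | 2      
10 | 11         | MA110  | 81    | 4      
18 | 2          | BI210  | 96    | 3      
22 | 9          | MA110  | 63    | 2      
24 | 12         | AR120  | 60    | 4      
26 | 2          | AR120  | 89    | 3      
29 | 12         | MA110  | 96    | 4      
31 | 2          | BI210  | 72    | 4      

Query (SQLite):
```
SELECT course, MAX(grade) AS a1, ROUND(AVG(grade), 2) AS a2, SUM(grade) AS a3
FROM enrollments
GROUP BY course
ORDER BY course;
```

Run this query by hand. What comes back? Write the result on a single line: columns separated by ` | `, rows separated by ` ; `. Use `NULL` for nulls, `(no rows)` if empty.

AR120 | 89 | 71 | 213 ; BI210 | 96 | 88 | 264 ; EC200 | 81 | 81 | 81 ; MA110 | 96 | 80 | 240

Group enrollments by course.
Per group compute: MAX(grade), ROUND(AVG(grade), 2), SUM(grade).
  AR120: ids {1, 24, 26} → MAX(grade)=89, ROUND(AVG(grade), 2)=71, SUM(grade)=213
  BI210: ids {2, 18, 31} → MAX(grade)=96, ROUND(AVG(grade), 2)=88, SUM(grade)=264
  EC200: ids {5} → MAX(grade)=81, ROUND(AVG(grade), 2)=81, SUM(grade)=81
  MA110: ids {10, 22, 29} → MAX(grade)=96, ROUND(AVG(grade), 2)=80, SUM(grade)=240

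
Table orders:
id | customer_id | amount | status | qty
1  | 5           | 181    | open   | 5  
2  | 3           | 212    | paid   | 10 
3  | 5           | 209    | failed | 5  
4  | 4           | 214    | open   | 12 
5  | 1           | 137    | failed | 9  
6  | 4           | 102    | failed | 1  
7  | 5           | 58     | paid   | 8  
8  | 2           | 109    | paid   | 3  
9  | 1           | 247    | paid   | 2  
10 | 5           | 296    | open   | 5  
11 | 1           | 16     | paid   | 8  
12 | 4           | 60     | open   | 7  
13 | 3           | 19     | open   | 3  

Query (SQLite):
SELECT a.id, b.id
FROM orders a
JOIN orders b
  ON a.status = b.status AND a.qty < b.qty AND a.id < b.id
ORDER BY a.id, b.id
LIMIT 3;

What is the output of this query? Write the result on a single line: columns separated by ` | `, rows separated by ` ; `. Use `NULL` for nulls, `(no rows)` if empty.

Pairs (a,b) with same status, a.qty < b.qty, a.id < b.id.
status groups: failed:{3,5,6} open:{1,4,10,12,13} paid:{2,7,8,9,11}
Ordered by (a.id, b.id); first 3.

1 | 4 ; 1 | 12 ; 3 | 5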